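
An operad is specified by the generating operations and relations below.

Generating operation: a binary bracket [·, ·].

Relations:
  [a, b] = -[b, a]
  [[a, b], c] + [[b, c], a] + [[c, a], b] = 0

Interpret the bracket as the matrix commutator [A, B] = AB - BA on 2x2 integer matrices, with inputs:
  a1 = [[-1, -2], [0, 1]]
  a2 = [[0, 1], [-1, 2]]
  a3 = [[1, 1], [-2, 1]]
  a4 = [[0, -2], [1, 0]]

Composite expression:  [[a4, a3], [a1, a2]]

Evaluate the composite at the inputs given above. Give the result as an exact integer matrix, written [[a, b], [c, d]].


[a4, a3] = [[3, 0], [0, -3]]
[a1, a2] = [[2, -6], [-2, -2]]
[[a4, a3], [a1, a2]] = [[0, -36], [12, 0]]

[[0, -36], [12, 0]]


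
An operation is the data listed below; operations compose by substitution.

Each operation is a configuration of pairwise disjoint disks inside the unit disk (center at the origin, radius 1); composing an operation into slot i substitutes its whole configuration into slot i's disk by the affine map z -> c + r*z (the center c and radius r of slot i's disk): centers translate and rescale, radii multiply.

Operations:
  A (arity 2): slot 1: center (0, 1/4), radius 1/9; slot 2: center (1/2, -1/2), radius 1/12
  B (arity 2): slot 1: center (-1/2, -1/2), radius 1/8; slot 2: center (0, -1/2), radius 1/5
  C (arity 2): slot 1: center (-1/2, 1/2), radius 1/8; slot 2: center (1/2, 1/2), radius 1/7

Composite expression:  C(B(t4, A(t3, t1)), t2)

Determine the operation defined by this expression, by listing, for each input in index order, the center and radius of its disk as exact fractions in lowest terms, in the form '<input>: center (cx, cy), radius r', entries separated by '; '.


Each t-disk chains the slot maps above it in C; radii multiply.
tracing t4 down its 2-map path: center (-9/16, 7/16), radius 1/64
tracing t3 down its 3-map path: center (-1/2, 71/160), radius 1/360
tracing t1 down its 3-map path: center (-39/80, 17/40), radius 1/480
tracing t2 down its 1-map path: center (1/2, 1/2), radius 1/7

t1: center (-39/80, 17/40), radius 1/480; t2: center (1/2, 1/2), radius 1/7; t3: center (-1/2, 71/160), radius 1/360; t4: center (-9/16, 7/16), radius 1/64


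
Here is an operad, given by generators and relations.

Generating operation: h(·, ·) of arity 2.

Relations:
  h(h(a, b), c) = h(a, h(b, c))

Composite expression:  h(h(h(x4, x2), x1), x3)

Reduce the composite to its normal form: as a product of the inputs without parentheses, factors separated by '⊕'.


All parenthesizations of h agree; list the x-inputs left to right.
h(x4, x2) linearizes to x4 ⊕ x2
h(h(x4, x2), x1) linearizes to x4 ⊕ x2 ⊕ x1
h(h(h(x4, x2), x1), x3) linearizes to x4 ⊕ x2 ⊕ x1 ⊕ x3

x4 ⊕ x2 ⊕ x1 ⊕ x3


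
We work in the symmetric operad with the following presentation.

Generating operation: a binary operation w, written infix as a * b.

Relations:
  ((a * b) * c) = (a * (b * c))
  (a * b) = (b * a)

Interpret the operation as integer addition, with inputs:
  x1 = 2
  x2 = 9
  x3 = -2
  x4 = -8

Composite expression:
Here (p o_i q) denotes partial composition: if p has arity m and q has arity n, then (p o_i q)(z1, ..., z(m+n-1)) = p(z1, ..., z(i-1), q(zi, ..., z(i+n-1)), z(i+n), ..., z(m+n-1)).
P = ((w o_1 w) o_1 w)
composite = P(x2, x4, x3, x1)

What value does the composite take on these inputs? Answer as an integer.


(x2 * x4) = 1
((x2 * x4) * x3) = -1
(((x2 * x4) * x3) * x1) = 1

1


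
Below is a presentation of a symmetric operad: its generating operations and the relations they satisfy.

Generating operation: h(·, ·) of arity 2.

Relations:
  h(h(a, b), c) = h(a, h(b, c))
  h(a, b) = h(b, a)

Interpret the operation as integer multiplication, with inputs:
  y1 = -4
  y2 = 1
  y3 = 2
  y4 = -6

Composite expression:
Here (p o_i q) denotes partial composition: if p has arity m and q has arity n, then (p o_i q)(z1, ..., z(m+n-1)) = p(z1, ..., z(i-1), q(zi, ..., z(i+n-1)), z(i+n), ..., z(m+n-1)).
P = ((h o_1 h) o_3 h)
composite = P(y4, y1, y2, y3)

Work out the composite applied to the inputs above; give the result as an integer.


48

h(y4, y1) = 24
h(y2, y3) = 2
h(h(y4, y1), h(y2, y3)) = 48


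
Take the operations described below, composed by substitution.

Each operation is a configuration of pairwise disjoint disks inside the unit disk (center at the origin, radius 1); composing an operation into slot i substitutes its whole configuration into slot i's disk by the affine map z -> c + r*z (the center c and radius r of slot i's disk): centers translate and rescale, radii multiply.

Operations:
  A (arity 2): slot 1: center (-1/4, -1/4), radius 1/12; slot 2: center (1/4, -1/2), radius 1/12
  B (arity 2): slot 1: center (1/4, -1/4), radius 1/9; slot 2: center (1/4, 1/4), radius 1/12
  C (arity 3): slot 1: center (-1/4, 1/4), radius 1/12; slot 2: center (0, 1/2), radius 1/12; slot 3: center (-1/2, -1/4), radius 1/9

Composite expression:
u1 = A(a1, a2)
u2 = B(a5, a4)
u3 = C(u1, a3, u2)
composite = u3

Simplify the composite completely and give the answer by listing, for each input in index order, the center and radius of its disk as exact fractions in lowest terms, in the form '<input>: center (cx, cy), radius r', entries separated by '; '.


a1: center (-13/48, 11/48), radius 1/144; a2: center (-11/48, 5/24), radius 1/144; a3: center (0, 1/2), radius 1/12; a4: center (-17/36, -2/9), radius 1/108; a5: center (-17/36, -5/18), radius 1/81

Affine substitution under C: radii multiply and a-centers shift.
for a1, the 2-step affine chain lands on center (-13/48, 11/48), radius 1/144
for a2, the 2-step affine chain lands on center (-11/48, 5/24), radius 1/144
for a3, the 1-step affine chain lands on center (0, 1/2), radius 1/12
for a5, the 2-step affine chain lands on center (-17/36, -5/18), radius 1/81
for a4, the 2-step affine chain lands on center (-17/36, -2/9), radius 1/108


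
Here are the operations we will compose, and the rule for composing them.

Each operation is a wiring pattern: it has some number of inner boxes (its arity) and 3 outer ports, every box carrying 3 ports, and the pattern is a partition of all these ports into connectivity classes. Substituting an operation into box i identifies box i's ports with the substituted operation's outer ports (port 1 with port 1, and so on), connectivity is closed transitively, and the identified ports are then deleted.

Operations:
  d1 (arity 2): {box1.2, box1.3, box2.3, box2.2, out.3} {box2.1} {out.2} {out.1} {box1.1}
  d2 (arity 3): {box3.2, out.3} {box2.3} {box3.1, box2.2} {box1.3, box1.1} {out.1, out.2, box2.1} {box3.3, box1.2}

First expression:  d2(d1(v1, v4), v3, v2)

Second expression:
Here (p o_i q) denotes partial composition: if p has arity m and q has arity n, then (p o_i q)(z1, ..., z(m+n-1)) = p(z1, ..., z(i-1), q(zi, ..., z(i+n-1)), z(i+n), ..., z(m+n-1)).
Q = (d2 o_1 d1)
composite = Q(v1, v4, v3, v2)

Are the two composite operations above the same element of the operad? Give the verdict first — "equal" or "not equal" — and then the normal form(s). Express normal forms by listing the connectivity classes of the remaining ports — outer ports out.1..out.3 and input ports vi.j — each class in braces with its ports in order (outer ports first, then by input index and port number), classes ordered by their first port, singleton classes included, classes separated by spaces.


The first expression reduces to {out.1, out.2, v3.1} {out.3, v2.2} {v1.1} {v1.2, v1.3, v4.2, v4.3} {v2.1, v3.2} {v2.3} {v3.3} {v4.1}
The second expression reduces to {out.1, out.2, v3.1} {out.3, v2.2} {v1.1} {v1.2, v1.3, v4.2, v4.3} {v2.1, v3.2} {v2.3} {v3.3} {v4.1}
Both agree, so they are equal.

equal; both compose to {out.1, out.2, v3.1} {out.3, v2.2} {v1.1} {v1.2, v1.3, v4.2, v4.3} {v2.1, v3.2} {v2.3} {v3.3} {v4.1}


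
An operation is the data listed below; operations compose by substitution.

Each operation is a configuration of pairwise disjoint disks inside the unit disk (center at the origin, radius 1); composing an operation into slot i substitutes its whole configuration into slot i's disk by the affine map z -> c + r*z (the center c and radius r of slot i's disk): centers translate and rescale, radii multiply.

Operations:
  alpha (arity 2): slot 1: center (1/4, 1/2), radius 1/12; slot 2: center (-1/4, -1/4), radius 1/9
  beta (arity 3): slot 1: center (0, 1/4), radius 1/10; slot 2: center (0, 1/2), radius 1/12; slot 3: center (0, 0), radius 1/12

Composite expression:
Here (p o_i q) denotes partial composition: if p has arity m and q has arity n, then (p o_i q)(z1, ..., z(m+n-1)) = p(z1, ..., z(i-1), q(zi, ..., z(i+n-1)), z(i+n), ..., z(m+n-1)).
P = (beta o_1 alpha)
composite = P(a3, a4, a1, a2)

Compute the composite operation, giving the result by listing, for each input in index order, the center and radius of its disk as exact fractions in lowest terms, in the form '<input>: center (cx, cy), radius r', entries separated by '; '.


a1: center (0, 1/2), radius 1/12; a2: center (0, 0), radius 1/12; a3: center (1/40, 3/10), radius 1/120; a4: center (-1/40, 9/40), radius 1/90

Below beta, radii multiply path by path; the a-disk centers shift.
for a3, the 2-step affine chain lands on center (1/40, 3/10), radius 1/120
for a4, the 2-step affine chain lands on center (-1/40, 9/40), radius 1/90
for a1, the 1-step affine chain lands on center (0, 1/2), radius 1/12
for a2, the 1-step affine chain lands on center (0, 0), radius 1/12


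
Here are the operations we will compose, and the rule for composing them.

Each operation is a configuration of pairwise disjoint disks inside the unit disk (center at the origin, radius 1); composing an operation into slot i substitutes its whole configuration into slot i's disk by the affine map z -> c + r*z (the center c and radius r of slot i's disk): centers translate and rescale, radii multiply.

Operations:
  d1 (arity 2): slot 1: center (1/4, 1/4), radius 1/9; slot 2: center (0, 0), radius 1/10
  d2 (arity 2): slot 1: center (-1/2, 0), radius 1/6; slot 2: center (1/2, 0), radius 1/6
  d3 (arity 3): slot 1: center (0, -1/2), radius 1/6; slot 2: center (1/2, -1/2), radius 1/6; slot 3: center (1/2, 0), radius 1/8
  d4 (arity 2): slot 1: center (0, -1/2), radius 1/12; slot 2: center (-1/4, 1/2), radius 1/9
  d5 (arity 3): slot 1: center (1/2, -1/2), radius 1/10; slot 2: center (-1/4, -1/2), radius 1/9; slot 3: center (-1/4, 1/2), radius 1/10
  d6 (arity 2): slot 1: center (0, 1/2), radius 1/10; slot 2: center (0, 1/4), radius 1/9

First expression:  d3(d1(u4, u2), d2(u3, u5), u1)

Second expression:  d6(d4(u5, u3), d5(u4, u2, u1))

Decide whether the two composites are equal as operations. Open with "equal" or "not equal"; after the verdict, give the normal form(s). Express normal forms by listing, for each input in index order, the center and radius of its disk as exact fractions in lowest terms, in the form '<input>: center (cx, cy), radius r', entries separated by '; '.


The first expression, normalized: u1: center (1/2, 0), radius 1/8; u2: center (0, -1/2), radius 1/60; u3: center (5/12, -1/2), radius 1/36; u4: center (1/24, -11/24), radius 1/54; u5: center (7/12, -1/2), radius 1/36
The second expression, normalized: u1: center (-1/36, 11/36), radius 1/90; u2: center (-1/36, 7/36), radius 1/81; u3: center (-1/40, 11/20), radius 1/90; u4: center (1/18, 7/36), radius 1/90; u5: center (0, 9/20), radius 1/120
Distinct normal forms: not equal.

not equal — first u1: center (1/2, 0), radius 1/8; u2: center (0, -1/2), radius 1/60; u3: center (5/12, -1/2), radius 1/36; u4: center (1/24, -11/24), radius 1/54; u5: center (7/12, -1/2), radius 1/36, second u1: center (-1/36, 11/36), radius 1/90; u2: center (-1/36, 7/36), radius 1/81; u3: center (-1/40, 11/20), radius 1/90; u4: center (1/18, 7/36), radius 1/90; u5: center (0, 9/20), radius 1/120


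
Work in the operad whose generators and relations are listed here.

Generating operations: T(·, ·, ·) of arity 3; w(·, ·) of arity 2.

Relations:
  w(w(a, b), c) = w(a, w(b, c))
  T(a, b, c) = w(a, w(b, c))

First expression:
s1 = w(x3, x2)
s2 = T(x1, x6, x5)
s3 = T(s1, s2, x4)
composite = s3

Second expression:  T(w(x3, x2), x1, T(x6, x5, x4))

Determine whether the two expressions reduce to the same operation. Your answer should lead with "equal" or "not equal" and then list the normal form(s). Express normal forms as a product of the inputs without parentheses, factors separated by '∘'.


equal — both sides give x3 ∘ x2 ∘ x1 ∘ x6 ∘ x5 ∘ x4

The first composite normalizes to x3 ∘ x2 ∘ x1 ∘ x6 ∘ x5 ∘ x4
The second composite normalizes to x3 ∘ x2 ∘ x1 ∘ x6 ∘ x5 ∘ x4
The forms coincide; equal.


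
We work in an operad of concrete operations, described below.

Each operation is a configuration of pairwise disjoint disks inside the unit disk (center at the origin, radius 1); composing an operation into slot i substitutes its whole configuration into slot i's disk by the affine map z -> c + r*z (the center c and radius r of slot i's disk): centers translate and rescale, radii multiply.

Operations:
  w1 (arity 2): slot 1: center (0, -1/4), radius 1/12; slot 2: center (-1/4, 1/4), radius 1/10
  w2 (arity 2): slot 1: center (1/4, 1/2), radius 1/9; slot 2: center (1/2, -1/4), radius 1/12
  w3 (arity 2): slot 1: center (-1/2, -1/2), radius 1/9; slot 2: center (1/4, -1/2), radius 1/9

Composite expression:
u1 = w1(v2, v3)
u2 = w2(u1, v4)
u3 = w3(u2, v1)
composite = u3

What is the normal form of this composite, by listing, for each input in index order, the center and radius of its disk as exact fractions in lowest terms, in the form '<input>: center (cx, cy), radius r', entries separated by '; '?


Follow each v-input down from w3: c' goes to c + r*c', radius to r*r'.
tracing v2 down its 3-map path: center (-17/36, -145/324), radius 1/972
tracing v3 down its 3-map path: center (-77/162, -143/324), radius 1/810
tracing v4 down its 2-map path: center (-4/9, -19/36), radius 1/108
tracing v1 down its 1-map path: center (1/4, -1/2), radius 1/9

v1: center (1/4, -1/2), radius 1/9; v2: center (-17/36, -145/324), radius 1/972; v3: center (-77/162, -143/324), radius 1/810; v4: center (-4/9, -19/36), radius 1/108


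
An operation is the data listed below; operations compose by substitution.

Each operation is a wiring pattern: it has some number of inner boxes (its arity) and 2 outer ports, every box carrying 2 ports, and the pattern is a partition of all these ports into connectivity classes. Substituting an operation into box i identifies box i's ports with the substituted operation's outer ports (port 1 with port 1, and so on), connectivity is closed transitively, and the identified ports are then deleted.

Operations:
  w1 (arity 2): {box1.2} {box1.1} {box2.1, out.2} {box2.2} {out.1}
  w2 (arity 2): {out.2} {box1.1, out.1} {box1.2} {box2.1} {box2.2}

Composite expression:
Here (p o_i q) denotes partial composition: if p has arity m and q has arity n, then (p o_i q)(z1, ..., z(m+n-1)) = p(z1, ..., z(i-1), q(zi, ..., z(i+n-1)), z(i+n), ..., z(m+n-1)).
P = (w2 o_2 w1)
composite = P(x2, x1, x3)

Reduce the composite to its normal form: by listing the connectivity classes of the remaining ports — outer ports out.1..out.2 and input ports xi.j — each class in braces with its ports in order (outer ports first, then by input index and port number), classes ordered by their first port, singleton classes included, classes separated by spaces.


{out.1, x2.1} {out.2} {x1.1} {x1.2} {x2.2} {x3.1} {x3.2}

Reachability decides: close wires over w2-identified ports.
stage w1: inputs (x1, x3), connectivity {out.1} {out.2, x3.1} {x1.1} {x1.2} {x3.2}, out.j its boundary
stage w2: inputs (x2, x1, x3), connectivity {out.1, x2.1} {out.2} {x1.1} {x1.2} {x2.2} {x3.1} {x3.2}, out.j its boundary


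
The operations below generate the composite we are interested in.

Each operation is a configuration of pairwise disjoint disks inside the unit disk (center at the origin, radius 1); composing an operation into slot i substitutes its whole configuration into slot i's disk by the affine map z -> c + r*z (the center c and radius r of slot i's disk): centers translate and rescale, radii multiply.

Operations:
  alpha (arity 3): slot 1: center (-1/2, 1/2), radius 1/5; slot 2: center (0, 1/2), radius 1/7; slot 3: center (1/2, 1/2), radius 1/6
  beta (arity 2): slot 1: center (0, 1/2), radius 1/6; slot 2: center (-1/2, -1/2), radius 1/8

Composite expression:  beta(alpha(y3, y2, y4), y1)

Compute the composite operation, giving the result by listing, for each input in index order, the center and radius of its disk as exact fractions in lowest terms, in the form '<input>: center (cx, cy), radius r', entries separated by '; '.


y1: center (-1/2, -1/2), radius 1/8; y2: center (0, 7/12), radius 1/42; y3: center (-1/12, 7/12), radius 1/30; y4: center (1/12, 7/12), radius 1/36

Nesting under beta composes maps z -> c + r*z down each y-path.
input y3: composing its 2 substitution steps yields center (-1/12, 7/12), radius 1/30
input y2: composing its 2 substitution steps yields center (0, 7/12), radius 1/42
input y4: composing its 2 substitution steps yields center (1/12, 7/12), radius 1/36
input y1: composing its 1 substitution step yields center (-1/2, -1/2), radius 1/8


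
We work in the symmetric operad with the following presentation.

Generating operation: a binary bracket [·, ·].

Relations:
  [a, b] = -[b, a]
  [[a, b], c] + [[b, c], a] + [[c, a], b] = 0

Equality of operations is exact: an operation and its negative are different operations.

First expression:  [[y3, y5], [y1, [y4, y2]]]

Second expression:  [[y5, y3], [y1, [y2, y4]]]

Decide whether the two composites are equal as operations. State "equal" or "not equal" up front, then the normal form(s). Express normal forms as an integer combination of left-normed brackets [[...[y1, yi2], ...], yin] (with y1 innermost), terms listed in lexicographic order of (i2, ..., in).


equal — both sides give [[[[y1, y2], y4], y3], y5] - [[[[y1, y2], y4], y5], y3] - [[[[y1, y4], y2], y3], y5] + [[[[y1, y4], y2], y5], y3]

The first expression, normalized: [[[[y1, y2], y4], y3], y5] - [[[[y1, y2], y4], y5], y3] - [[[[y1, y4], y2], y3], y5] + [[[[y1, y4], y2], y5], y3]
The second expression, normalized: [[[[y1, y2], y4], y3], y5] - [[[[y1, y2], y4], y5], y3] - [[[[y1, y4], y2], y3], y5] + [[[[y1, y4], y2], y5], y3]
Same normal form: equal.


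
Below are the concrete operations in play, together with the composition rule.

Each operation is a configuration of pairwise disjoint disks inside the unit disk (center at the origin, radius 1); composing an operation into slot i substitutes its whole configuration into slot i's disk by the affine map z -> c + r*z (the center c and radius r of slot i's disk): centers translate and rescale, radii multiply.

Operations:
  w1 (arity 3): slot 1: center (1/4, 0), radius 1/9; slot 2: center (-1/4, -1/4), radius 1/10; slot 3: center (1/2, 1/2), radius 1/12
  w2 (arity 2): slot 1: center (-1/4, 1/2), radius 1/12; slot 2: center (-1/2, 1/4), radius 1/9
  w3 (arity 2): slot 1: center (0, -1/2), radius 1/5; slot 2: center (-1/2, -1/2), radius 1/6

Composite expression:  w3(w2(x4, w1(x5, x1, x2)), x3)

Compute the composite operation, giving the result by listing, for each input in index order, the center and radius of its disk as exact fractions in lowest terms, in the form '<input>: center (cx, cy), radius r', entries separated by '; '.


x1: center (-19/180, -41/90), radius 1/450; x2: center (-4/45, -79/180), radius 1/540; x3: center (-1/2, -1/2), radius 1/6; x4: center (-1/20, -2/5), radius 1/60; x5: center (-17/180, -9/20), radius 1/405


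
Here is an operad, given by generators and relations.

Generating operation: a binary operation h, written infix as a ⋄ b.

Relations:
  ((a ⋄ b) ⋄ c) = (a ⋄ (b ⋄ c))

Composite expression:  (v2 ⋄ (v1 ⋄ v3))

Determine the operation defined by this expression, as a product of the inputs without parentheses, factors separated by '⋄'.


v2 ⋄ v1 ⋄ v3

Under associativity of h, the answer is the v's in reading order.
(v1 ⋄ v3) reduces to v1 ⋄ v3
(v2 ⋄ (v1 ⋄ v3)) reduces to v2 ⋄ v1 ⋄ v3


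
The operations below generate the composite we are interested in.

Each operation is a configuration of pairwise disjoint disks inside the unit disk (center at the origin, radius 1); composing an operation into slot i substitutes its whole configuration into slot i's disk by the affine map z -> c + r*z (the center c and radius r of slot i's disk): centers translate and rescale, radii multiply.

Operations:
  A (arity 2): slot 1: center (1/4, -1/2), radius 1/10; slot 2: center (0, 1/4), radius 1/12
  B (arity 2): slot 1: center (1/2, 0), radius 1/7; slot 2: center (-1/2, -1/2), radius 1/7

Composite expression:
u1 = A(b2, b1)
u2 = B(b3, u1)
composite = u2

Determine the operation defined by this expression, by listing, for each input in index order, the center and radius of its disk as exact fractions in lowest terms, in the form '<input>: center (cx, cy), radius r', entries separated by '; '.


b1: center (-1/2, -13/28), radius 1/84; b2: center (-13/28, -4/7), radius 1/70; b3: center (1/2, 0), radius 1/7

Only the slot chain above each b matters under B; compose those maps.
input b3: applying the 1 nested substitution gives center (1/2, 0), radius 1/7
input b2: applying the 2 nested substitutions gives center (-13/28, -4/7), radius 1/70
input b1: applying the 2 nested substitutions gives center (-1/2, -13/28), radius 1/84


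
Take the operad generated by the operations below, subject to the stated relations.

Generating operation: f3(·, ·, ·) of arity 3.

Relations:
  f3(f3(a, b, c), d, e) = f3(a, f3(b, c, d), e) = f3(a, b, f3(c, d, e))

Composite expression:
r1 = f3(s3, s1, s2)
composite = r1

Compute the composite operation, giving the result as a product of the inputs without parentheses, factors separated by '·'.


s3 · s1 · s2

The f3-tree's shape is irrelevant; the s-reading-order decides.
f3(s3, s1, s2) spells out as s3 · s1 · s2


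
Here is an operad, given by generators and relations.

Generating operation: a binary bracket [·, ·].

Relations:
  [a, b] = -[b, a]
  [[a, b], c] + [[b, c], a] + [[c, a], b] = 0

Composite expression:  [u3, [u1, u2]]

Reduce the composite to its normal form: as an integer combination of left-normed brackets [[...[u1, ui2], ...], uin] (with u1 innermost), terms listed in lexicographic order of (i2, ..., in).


-[[u1, u2], u3]

Antisymmetry and Jacobi reduce to u1-anchored left-normed brackets.
Composite bracket: [u3, [u1, u2]]
Full expansion: 4 signed words from ab - ba (2^2 = 4).
The u1-initial words carry the normal form:
  the word u1u2u3 carries sign -1 and contributes -[[u1, u2], u3]


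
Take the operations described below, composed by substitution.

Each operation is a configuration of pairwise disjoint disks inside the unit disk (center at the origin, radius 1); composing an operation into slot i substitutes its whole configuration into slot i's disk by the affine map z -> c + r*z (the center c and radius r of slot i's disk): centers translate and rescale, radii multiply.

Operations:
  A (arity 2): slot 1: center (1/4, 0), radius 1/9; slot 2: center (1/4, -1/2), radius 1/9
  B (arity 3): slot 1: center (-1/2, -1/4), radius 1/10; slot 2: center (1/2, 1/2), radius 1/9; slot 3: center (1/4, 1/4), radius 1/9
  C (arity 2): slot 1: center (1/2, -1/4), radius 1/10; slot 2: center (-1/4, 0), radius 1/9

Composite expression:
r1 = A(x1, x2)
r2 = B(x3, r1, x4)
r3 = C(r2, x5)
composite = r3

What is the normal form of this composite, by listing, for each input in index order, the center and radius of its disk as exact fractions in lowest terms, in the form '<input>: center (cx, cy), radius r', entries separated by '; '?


x1: center (199/360, -1/5), radius 1/810; x2: center (199/360, -37/180), radius 1/810; x3: center (9/20, -11/40), radius 1/100; x4: center (21/40, -9/40), radius 1/90; x5: center (-1/4, 0), radius 1/9


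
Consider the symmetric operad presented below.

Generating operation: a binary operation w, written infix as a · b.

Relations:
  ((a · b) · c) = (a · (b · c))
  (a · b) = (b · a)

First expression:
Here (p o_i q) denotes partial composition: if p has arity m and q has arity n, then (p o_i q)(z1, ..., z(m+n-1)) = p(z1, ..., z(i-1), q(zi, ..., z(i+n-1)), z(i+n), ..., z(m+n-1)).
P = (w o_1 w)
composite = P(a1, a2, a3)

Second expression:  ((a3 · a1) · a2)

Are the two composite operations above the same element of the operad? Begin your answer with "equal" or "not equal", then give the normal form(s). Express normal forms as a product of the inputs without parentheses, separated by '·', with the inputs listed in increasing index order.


equal; the common form is a1 · a2 · a3


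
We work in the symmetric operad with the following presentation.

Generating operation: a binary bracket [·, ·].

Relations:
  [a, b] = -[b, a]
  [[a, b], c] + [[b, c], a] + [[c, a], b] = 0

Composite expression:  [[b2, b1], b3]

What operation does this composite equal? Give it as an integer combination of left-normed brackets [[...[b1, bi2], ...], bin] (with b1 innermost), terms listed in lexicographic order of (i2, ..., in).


Left-normed coefficients sit on the b1-initial expansion words.
Composite bracket: [[b2, b1], b3]
Full expansion: 4 signed words from ab - ba (2^2 = 4).
Words beginning with b1 determine it all:
  the word b1b2b3 carries sign -1 and contributes -[[b1, b2], b3]

-[[b1, b2], b3]


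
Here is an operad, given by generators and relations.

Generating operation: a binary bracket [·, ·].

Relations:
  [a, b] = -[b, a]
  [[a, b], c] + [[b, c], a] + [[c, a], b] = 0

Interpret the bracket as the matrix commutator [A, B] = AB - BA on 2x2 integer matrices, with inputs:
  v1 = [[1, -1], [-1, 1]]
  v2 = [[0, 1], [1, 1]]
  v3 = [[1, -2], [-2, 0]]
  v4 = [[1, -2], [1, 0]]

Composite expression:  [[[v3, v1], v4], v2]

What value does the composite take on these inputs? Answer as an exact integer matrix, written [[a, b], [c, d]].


[[0, 3], [-3, 0]]

[v3, v1] = [[0, -1], [1, 0]]
[[v3, v1], v4] = [[1, 1], [1, -1]]
[[[v3, v1], v4], v2] = [[0, 3], [-3, 0]]


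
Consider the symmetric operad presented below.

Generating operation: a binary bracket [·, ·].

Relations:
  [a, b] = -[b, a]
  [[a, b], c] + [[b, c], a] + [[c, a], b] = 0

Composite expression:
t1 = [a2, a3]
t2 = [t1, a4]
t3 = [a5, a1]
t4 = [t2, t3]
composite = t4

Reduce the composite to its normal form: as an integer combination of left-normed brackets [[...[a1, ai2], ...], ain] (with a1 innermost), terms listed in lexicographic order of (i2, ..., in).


Antisymmetry and Jacobi reduce to a1-anchored left-normed brackets.
Composite bracket: [[[a2, a3], a4], [a5, a1]]
Under [a, b] = ab - ba we get 16 signed associative words (2^4 = 16).
Coefficients come from the a1-initial words:
  the word a1a5a2a3a4 carries sign +1 and contributes +[[[[a1, a5], a2], a3], a4]
  the word a1a5a3a2a4 carries sign -1 and contributes -[[[[a1, a5], a3], a2], a4]
  the word a1a5a4a2a3 carries sign -1 and contributes -[[[[a1, a5], a4], a2], a3]
  the word a1a5a4a3a2 carries sign +1 and contributes +[[[[a1, a5], a4], a3], a2]

[[[[a1, a5], a2], a3], a4] - [[[[a1, a5], a3], a2], a4] - [[[[a1, a5], a4], a2], a3] + [[[[a1, a5], a4], a3], a2]


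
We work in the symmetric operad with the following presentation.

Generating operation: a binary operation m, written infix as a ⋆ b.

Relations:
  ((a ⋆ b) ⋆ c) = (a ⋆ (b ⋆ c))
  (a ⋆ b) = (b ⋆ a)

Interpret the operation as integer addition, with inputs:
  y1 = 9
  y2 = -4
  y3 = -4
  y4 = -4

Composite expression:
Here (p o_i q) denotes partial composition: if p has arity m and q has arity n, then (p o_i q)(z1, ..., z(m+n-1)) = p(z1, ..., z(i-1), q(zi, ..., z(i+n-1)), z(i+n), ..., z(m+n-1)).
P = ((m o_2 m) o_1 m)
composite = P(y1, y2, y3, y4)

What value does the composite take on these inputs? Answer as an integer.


-3


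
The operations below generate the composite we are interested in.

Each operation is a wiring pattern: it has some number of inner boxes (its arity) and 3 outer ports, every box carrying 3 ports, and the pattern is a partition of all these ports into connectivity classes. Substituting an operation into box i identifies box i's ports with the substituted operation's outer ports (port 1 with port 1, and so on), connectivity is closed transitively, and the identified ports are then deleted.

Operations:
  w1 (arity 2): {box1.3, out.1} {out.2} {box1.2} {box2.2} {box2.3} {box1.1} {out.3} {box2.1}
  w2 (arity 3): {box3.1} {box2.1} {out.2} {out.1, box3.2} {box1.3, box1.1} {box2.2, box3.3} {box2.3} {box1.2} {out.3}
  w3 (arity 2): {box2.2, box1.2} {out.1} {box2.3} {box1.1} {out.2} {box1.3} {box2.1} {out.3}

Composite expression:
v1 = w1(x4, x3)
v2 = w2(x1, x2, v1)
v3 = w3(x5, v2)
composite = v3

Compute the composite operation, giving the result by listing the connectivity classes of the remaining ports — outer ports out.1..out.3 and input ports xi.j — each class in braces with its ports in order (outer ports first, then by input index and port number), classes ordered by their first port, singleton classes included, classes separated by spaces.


{out.1} {out.2} {out.3} {x1.1, x1.3} {x1.2} {x2.1} {x2.2} {x2.3} {x3.1} {x3.2} {x3.3} {x4.1} {x4.2} {x4.3} {x5.1} {x5.2} {x5.3}


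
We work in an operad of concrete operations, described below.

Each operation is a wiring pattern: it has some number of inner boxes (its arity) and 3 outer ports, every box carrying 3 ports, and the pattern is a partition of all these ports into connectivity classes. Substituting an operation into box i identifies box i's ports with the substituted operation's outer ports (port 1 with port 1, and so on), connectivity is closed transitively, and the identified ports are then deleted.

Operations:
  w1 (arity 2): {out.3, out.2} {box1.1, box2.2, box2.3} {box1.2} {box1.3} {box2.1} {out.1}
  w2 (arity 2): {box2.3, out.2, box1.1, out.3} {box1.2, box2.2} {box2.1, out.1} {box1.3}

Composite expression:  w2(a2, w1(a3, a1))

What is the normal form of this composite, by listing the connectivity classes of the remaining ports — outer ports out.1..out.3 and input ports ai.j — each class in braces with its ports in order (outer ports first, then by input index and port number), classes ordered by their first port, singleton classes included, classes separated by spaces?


{out.1} {out.2, out.3, a2.1, a2.2} {a1.1} {a1.2, a1.3, a3.1} {a2.3} {a3.2} {a3.3}

Treat the ports identified at w2 as solder joints: merge, then drop.
the subtree at w1 composes to {out.1} {out.2, out.3} {a1.1} {a1.2, a1.3, a3.1} {a3.2} {a3.3} on (a3, a1); out.j = own outer ports
the subtree at w2 composes to {out.1} {out.2, out.3, a2.1, a2.2} {a1.1} {a1.2, a1.3, a3.1} {a2.3} {a3.2} {a3.3} on (a2, a3, a1); out.j = own outer ports


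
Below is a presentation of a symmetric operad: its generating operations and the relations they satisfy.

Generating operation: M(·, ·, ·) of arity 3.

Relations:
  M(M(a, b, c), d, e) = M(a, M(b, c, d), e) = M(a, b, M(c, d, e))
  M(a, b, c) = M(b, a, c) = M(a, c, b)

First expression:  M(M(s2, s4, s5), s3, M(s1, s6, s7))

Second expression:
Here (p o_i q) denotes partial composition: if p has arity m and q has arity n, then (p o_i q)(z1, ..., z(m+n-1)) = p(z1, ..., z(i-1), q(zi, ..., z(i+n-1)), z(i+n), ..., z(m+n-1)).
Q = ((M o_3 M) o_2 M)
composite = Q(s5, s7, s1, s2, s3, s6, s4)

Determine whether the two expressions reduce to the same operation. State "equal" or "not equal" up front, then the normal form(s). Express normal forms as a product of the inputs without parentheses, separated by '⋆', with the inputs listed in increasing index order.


equal; the common form is s1 ⋆ s2 ⋆ s3 ⋆ s4 ⋆ s5 ⋆ s6 ⋆ s7

Normal form of the first expression: s1 ⋆ s2 ⋆ s3 ⋆ s4 ⋆ s5 ⋆ s6 ⋆ s7
Normal form of the second expression: s1 ⋆ s2 ⋆ s3 ⋆ s4 ⋆ s5 ⋆ s6 ⋆ s7
Both agree, so they are equal.


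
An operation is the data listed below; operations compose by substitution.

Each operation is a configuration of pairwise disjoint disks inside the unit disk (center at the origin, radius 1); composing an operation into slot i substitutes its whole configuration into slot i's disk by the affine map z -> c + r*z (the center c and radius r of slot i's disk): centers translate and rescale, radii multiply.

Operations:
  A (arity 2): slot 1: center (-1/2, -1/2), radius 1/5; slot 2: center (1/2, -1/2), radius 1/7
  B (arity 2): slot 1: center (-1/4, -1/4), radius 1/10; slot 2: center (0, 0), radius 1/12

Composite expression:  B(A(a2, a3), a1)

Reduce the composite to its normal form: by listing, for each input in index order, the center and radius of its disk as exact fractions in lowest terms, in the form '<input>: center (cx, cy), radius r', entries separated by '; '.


a1: center (0, 0), radius 1/12; a2: center (-3/10, -3/10), radius 1/50; a3: center (-1/5, -3/10), radius 1/70

Follow each a-input down from B: c' goes to c + r*c', radius to r*r'.
a2 passes through 2 substitutions, ending at center (-3/10, -3/10), radius 1/50
a3 passes through 2 substitutions, ending at center (-1/5, -3/10), radius 1/70
a1 passes through 1 substitution, ending at center (0, 0), radius 1/12


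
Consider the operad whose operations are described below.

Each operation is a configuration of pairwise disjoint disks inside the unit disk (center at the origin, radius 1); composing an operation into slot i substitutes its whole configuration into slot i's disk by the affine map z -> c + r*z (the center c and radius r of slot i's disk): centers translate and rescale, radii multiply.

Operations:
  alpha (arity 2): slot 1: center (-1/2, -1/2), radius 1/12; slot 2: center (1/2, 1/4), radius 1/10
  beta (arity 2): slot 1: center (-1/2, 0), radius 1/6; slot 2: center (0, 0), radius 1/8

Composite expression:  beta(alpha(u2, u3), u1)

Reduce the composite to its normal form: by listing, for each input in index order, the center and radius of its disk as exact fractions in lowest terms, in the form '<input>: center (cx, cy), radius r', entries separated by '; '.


u1: center (0, 0), radius 1/8; u2: center (-7/12, -1/12), radius 1/72; u3: center (-5/12, 1/24), radius 1/60


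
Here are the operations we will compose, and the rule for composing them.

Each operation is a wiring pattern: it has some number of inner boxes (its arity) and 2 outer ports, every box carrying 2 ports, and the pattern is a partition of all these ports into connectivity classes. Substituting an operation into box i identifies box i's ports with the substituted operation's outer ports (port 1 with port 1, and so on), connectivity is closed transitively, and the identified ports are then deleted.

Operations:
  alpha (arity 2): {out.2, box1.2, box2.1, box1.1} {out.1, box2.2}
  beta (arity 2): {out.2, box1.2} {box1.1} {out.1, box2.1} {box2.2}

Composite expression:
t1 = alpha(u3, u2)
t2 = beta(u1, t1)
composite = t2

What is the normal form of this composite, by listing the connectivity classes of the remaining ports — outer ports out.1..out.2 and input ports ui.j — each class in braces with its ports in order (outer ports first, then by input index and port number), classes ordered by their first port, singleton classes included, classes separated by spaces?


{out.1, u2.2} {out.2, u1.2} {u1.1} {u2.1, u3.1, u3.2}


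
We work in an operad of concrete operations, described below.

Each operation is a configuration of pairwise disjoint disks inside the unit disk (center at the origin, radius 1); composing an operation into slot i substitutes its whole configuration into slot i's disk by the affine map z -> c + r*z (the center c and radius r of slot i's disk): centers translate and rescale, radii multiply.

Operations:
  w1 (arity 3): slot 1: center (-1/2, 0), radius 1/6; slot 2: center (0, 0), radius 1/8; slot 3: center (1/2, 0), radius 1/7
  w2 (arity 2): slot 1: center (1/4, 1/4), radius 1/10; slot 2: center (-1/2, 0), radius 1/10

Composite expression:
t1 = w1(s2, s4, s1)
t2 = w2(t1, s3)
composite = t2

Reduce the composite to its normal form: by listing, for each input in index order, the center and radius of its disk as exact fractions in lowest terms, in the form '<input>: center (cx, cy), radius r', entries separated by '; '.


s1: center (3/10, 1/4), radius 1/70; s2: center (1/5, 1/4), radius 1/60; s3: center (-1/2, 0), radius 1/10; s4: center (1/4, 1/4), radius 1/80

Follow each s-input down from w2: c' goes to c + r*c', radius to r*r'.
tracing s2 down its 2-map path: center (1/5, 1/4), radius 1/60
tracing s4 down its 2-map path: center (1/4, 1/4), radius 1/80
tracing s1 down its 2-map path: center (3/10, 1/4), radius 1/70
tracing s3 down its 1-map path: center (-1/2, 0), radius 1/10


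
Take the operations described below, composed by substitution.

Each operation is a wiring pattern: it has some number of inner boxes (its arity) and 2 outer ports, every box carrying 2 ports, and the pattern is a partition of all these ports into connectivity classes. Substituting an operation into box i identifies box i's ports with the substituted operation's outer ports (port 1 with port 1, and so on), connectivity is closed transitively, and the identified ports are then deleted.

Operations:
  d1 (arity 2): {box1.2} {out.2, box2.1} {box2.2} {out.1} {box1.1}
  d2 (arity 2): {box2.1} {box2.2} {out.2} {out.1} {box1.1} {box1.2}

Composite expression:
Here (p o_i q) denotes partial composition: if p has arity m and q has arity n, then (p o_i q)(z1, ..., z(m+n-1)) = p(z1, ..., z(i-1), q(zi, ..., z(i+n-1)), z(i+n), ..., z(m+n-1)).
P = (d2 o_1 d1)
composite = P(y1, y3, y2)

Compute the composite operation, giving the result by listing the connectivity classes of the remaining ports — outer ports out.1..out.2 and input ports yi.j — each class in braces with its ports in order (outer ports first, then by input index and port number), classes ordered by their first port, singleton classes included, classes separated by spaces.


Two ports join when wires chain via d2-identified ports.
through d1, on inputs (y1, y3): {out.1} {out.2, y3.1} {y1.1} {y1.2} {y3.2} (out.j = stage outer ports)
through d2, on inputs (y1, y3, y2): {out.1} {out.2} {y1.1} {y1.2} {y2.1} {y2.2} {y3.1} {y3.2} (out.j = stage outer ports)

{out.1} {out.2} {y1.1} {y1.2} {y2.1} {y2.2} {y3.1} {y3.2}


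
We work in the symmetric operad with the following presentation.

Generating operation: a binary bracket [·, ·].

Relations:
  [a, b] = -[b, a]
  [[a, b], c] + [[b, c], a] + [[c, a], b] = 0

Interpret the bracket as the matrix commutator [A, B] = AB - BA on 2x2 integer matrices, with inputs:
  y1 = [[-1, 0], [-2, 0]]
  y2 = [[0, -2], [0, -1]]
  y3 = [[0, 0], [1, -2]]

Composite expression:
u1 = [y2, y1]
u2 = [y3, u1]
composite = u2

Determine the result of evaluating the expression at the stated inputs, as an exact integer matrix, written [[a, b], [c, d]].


[[2, -4], [4, -2]]

[y2, y1] = [[4, -2], [2, -4]]
[y3, [y2, y1]] = [[2, -4], [4, -2]]


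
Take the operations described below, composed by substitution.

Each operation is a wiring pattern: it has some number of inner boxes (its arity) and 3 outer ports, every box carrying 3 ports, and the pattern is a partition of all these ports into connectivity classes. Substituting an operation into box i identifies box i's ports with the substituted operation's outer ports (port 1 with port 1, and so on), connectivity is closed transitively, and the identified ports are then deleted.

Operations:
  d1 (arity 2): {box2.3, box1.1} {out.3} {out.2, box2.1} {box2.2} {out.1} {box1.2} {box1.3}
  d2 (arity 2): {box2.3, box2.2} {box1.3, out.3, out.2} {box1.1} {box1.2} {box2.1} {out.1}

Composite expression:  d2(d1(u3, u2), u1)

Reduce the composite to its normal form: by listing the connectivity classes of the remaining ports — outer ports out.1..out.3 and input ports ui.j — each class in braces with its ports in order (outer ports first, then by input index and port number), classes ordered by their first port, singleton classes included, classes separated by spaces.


{out.1} {out.2, out.3} {u1.1} {u1.2, u1.3} {u2.1} {u2.2} {u2.3, u3.1} {u3.2} {u3.3}

Two ports join when wires chain via d2-identified ports.
after d1, the pattern on (u3, u2) reads {out.1} {out.2, u2.1} {out.3} {u2.2} {u2.3, u3.1} {u3.2} {u3.3} (out.j = its outer ports)
after d2, the pattern on (u3, u2, u1) reads {out.1} {out.2, out.3} {u1.1} {u1.2, u1.3} {u2.1} {u2.2} {u2.3, u3.1} {u3.2} {u3.3} (out.j = its outer ports)
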